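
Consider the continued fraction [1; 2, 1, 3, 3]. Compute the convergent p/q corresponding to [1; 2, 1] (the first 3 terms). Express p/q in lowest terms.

Start with 1.
2 + 1/(1/1) = 2 + 1/1 = 3/1
1 + 1/(3/1) = 1 + 1/3 = 4/3

4/3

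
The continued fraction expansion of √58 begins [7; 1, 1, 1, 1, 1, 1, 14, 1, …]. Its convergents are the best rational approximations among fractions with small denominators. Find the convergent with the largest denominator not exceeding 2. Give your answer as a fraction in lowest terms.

15/2

a_0 = 7: 7/1  (≤ bound)
a_1 = 1: 8/1  (≤ bound)
a_2 = 1: 15/2  (≤ bound)
a_3 = 1: 23/3  (> 2, stop)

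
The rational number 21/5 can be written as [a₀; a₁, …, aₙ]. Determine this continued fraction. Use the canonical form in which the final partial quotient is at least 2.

[4; 5]

Run the Euclidean algorithm, recording each quotient:
⌊21/5⌋ = 4, remainder 1
⌊5/1⌋ = 5, remainder 0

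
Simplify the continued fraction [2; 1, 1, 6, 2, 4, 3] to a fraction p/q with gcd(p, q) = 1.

1022/403

Work from the innermost term outward:
Start with 3.
4 + 1/(3/1) = 4 + 1/3 = 13/3
2 + 1/(13/3) = 2 + 3/13 = 29/13
6 + 1/(29/13) = 6 + 13/29 = 187/29
1 + 1/(187/29) = 1 + 29/187 = 216/187
1 + 1/(216/187) = 1 + 187/216 = 403/216
2 + 1/(403/216) = 2 + 216/403 = 1022/403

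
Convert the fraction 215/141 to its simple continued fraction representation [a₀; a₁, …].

[1; 1, 1, 9, 1, 1, 3]

215 = 1·141 + 74, so a_0 = 1
141 = 1·74 + 67, so a_1 = 1
74 = 1·67 + 7, so a_2 = 1
67 = 9·7 + 4, so a_3 = 9
7 = 1·4 + 3, so a_4 = 1
4 = 1·3 + 1, so a_5 = 1
3 = 3·1 + 0, so a_6 = 3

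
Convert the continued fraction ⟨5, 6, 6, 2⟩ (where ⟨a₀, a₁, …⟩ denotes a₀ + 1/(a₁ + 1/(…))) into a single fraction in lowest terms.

413/80

Start with 2.
6 + 1/(2/1) = 6 + 1/2 = 13/2
6 + 1/(13/2) = 6 + 2/13 = 80/13
5 + 1/(80/13) = 5 + 13/80 = 413/80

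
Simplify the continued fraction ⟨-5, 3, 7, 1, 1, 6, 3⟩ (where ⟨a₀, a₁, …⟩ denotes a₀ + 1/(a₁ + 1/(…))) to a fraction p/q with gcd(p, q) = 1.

-4531/968

Work from the innermost term outward:
Start with 3.
6 + 1/(3/1) = 6 + 1/3 = 19/3
1 + 1/(19/3) = 1 + 3/19 = 22/19
1 + 1/(22/19) = 1 + 19/22 = 41/22
7 + 1/(41/22) = 7 + 22/41 = 309/41
3 + 1/(309/41) = 3 + 41/309 = 968/309
-5 + 1/(968/309) = -5 + 309/968 = -4531/968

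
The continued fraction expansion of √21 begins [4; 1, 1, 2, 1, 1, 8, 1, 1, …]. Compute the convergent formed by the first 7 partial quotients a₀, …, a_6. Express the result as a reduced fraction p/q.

472/103

Start with 8.
1 + 1/(8/1) = 1 + 1/8 = 9/8
1 + 1/(9/8) = 1 + 8/9 = 17/9
2 + 1/(17/9) = 2 + 9/17 = 43/17
1 + 1/(43/17) = 1 + 17/43 = 60/43
1 + 1/(60/43) = 1 + 43/60 = 103/60
4 + 1/(103/60) = 4 + 60/103 = 472/103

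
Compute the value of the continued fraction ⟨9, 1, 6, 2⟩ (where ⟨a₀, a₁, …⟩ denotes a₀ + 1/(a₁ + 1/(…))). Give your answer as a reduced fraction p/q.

Collapse the nested fraction from the inside out:
Start with 2.
6 + 1/(2/1) = 6 + 1/2 = 13/2
1 + 1/(13/2) = 1 + 2/13 = 15/13
9 + 1/(15/13) = 9 + 13/15 = 148/15

148/15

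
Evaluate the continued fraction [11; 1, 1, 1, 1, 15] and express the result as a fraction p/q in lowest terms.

Start with 15.
1 + 1/(15/1) = 1 + 1/15 = 16/15
1 + 1/(16/15) = 1 + 15/16 = 31/16
1 + 1/(31/16) = 1 + 16/31 = 47/31
1 + 1/(47/31) = 1 + 31/47 = 78/47
11 + 1/(78/47) = 11 + 47/78 = 905/78

905/78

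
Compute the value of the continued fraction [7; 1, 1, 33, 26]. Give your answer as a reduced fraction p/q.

Starting at the tail and folding back:
Start with 26.
33 + 1/(26/1) = 33 + 1/26 = 859/26
1 + 1/(859/26) = 1 + 26/859 = 885/859
1 + 1/(885/859) = 1 + 859/885 = 1744/885
7 + 1/(1744/885) = 7 + 885/1744 = 13093/1744

13093/1744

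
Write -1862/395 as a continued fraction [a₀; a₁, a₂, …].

⌊-1862/395⌋ = -5, remainder 113
⌊395/113⌋ = 3, remainder 56
⌊113/56⌋ = 2, remainder 1
⌊56/1⌋ = 56, remainder 0

[-5; 3, 2, 56]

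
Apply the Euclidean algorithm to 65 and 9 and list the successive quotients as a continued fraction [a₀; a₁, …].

Run the Euclidean algorithm, recording each quotient:
⌊65/9⌋ = 7, remainder 2
⌊9/2⌋ = 4, remainder 1
⌊2/1⌋ = 2, remainder 0

[7; 4, 2]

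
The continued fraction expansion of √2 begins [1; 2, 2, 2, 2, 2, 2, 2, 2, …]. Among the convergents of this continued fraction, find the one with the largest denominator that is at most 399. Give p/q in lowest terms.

a_0 = 1: 1/1  (≤ bound)
a_1 = 2: 3/2  (≤ bound)
a_2 = 2: 7/5  (≤ bound)
a_3 = 2: 17/12  (≤ bound)
a_4 = 2: 41/29  (≤ bound)
a_5 = 2: 99/70  (≤ bound)
a_6 = 2: 239/169  (≤ bound)
a_7 = 2: 577/408  (> 399, stop)

239/169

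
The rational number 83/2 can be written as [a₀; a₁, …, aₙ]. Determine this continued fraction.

Apply division with remainder until the remainder is 0:
83 = 41·2 + 1, so a_0 = 41
2 = 2·1 + 0, so a_1 = 2

[41; 2]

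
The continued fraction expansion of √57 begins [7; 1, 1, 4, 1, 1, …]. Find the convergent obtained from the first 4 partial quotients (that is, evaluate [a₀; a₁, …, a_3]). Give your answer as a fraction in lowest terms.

68/9

a_0 = 7: 7/1
a_1 = 1: 8/1
a_2 = 1: 15/2
a_3 = 4: 68/9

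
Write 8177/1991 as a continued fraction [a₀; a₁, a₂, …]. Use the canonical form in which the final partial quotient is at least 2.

Apply division with remainder until the remainder is 0:
8177 ÷ 1991 → quotient 4, remainder 213
1991 ÷ 213 → quotient 9, remainder 74
213 ÷ 74 → quotient 2, remainder 65
74 ÷ 65 → quotient 1, remainder 9
65 ÷ 9 → quotient 7, remainder 2
9 ÷ 2 → quotient 4, remainder 1
2 ÷ 1 → quotient 2, remainder 0

[4; 9, 2, 1, 7, 4, 2]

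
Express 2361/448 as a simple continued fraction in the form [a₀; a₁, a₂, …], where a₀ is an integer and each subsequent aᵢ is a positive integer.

2361 ÷ 448 → quotient 5, remainder 121
448 ÷ 121 → quotient 3, remainder 85
121 ÷ 85 → quotient 1, remainder 36
85 ÷ 36 → quotient 2, remainder 13
36 ÷ 13 → quotient 2, remainder 10
13 ÷ 10 → quotient 1, remainder 3
10 ÷ 3 → quotient 3, remainder 1
3 ÷ 1 → quotient 3, remainder 0

[5; 3, 1, 2, 2, 1, 3, 3]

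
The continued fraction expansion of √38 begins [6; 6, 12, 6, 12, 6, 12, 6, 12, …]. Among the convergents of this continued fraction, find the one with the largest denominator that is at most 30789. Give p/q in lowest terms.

a_0 = 6: 6/1  (≤ bound)
a_1 = 6: 37/6  (≤ bound)
a_2 = 12: 450/73  (≤ bound)
a_3 = 6: 2737/444  (≤ bound)
a_4 = 12: 33294/5401  (≤ bound)
a_5 = 6: 202501/32850  (> 30789, stop)

33294/5401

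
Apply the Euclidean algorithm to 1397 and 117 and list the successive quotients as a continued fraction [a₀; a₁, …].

1397 ÷ 117 → quotient 11, remainder 110
117 ÷ 110 → quotient 1, remainder 7
110 ÷ 7 → quotient 15, remainder 5
7 ÷ 5 → quotient 1, remainder 2
5 ÷ 2 → quotient 2, remainder 1
2 ÷ 1 → quotient 2, remainder 0

[11; 1, 15, 1, 2, 2]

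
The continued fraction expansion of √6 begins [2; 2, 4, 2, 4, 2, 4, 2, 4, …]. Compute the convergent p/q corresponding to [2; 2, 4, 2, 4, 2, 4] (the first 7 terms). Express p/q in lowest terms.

2158/881

Build up convergents one term at a time:
a_0 = 2: 2/1
a_1 = 2: 5/2
a_2 = 4: 22/9
a_3 = 2: 49/20
a_4 = 4: 218/89
a_5 = 2: 485/198
a_6 = 4: 2158/881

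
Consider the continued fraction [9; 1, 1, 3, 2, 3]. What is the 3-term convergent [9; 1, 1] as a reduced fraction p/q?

a_0 = 9: 9/1
a_1 = 1: 10/1
a_2 = 1: 19/2

19/2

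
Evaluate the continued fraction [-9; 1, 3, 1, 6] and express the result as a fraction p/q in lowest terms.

-279/34

Compute successive convergents:
a_0 = -9: -9/1
a_1 = 1: -8/1
a_2 = 3: -33/4
a_3 = 1: -41/5
a_4 = 6: -279/34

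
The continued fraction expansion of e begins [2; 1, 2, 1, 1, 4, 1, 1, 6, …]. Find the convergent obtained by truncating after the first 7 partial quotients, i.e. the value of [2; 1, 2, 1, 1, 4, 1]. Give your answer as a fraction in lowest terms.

Start with 1.
4 + 1/(1/1) = 4 + 1/1 = 5/1
1 + 1/(5/1) = 1 + 1/5 = 6/5
1 + 1/(6/5) = 1 + 5/6 = 11/6
2 + 1/(11/6) = 2 + 6/11 = 28/11
1 + 1/(28/11) = 1 + 11/28 = 39/28
2 + 1/(39/28) = 2 + 28/39 = 106/39

106/39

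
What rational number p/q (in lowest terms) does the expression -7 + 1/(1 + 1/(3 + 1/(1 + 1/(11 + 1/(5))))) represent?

Start with 5.
11 + 1/(5/1) = 11 + 1/5 = 56/5
1 + 1/(56/5) = 1 + 5/56 = 61/56
3 + 1/(61/56) = 3 + 56/61 = 239/61
1 + 1/(239/61) = 1 + 61/239 = 300/239
-7 + 1/(300/239) = -7 + 239/300 = -1861/300

-1861/300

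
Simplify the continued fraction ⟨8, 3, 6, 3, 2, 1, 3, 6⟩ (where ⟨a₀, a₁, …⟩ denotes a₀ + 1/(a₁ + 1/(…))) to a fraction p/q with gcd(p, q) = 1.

38381/4615

Build up convergents one term at a time:
a_0 = 8: 8/1
a_1 = 3: 25/3
a_2 = 6: 158/19
a_3 = 3: 499/60
a_4 = 2: 1156/139
a_5 = 1: 1655/199
a_6 = 3: 6121/736
a_7 = 6: 38381/4615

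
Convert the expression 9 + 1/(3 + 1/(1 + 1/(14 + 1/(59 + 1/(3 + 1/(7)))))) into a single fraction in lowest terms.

Compute successive convergents:
a_0 = 9: 9/1
a_1 = 3: 28/3
a_2 = 1: 37/4
a_3 = 14: 546/59
a_4 = 59: 32251/3485
a_5 = 3: 97299/10514
a_6 = 7: 713344/77083

713344/77083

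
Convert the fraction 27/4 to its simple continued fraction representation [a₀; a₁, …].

[6; 1, 3]

Repeatedly divide and take the remainder:
27 ÷ 4 → quotient 6, remainder 3
4 ÷ 3 → quotient 1, remainder 1
3 ÷ 1 → quotient 3, remainder 0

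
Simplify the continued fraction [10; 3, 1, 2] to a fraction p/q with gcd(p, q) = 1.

Start with 2.
1 + 1/(2/1) = 1 + 1/2 = 3/2
3 + 1/(3/2) = 3 + 2/3 = 11/3
10 + 1/(11/3) = 10 + 3/11 = 113/11

113/11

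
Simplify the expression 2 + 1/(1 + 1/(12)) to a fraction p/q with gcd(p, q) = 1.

38/13

Use the convergent recurrence hₖ = aₖ·hₖ₋₁ + hₖ₋₂ (and likewise for the denominators kₖ):
a_0 = 2: 2/1
a_1 = 1: 3/1
a_2 = 12: 38/13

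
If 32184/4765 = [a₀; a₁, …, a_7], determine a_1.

1

⌊32184/4765⌋ = 6, remainder 3594
⌊4765/3594⌋ = 1, remainder 1171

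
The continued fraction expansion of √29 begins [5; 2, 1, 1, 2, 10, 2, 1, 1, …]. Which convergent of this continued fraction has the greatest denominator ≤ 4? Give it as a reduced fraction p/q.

16/3

a_0 = 5: 5/1  (≤ bound)
a_1 = 2: 11/2  (≤ bound)
a_2 = 1: 16/3  (≤ bound)
a_3 = 1: 27/5  (> 4, stop)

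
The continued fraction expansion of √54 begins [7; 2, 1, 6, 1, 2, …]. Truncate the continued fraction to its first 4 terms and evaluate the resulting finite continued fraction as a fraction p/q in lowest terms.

147/20

a_0 = 7: 7/1
a_1 = 2: 15/2
a_2 = 1: 22/3
a_3 = 6: 147/20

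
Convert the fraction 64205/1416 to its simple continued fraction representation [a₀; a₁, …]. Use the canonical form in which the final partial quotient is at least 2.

⌊64205/1416⌋ = 45, remainder 485
⌊1416/485⌋ = 2, remainder 446
⌊485/446⌋ = 1, remainder 39
⌊446/39⌋ = 11, remainder 17
⌊39/17⌋ = 2, remainder 5
⌊17/5⌋ = 3, remainder 2
⌊5/2⌋ = 2, remainder 1
⌊2/1⌋ = 2, remainder 0

[45; 2, 1, 11, 2, 3, 2, 2]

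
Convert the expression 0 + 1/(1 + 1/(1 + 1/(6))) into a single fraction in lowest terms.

7/13

Use the convergent recurrence hₖ = aₖ·hₖ₋₁ + hₖ₋₂ (and likewise for the denominators kₖ):
a_0 = 0: 0/1
a_1 = 1: 1/1
a_2 = 1: 1/2
a_3 = 6: 7/13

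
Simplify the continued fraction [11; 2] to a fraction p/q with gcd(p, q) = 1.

23/2

Starting at the tail and folding back:
Start with 2.
11 + 1/(2/1) = 11 + 1/2 = 23/2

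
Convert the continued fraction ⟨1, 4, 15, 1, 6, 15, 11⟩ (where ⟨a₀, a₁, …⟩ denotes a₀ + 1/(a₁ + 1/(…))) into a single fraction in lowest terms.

a_0 = 1: 1/1
a_1 = 4: 5/4
a_2 = 15: 76/61
a_3 = 1: 81/65
a_4 = 6: 562/451
a_5 = 15: 8511/6830
a_6 = 11: 94183/75581

94183/75581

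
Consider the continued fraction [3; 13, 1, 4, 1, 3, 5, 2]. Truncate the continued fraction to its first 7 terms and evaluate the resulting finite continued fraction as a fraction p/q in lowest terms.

Build up convergents one term at a time:
a_0 = 3: 3/1
a_1 = 13: 40/13
a_2 = 1: 43/14
a_3 = 4: 212/69
a_4 = 1: 255/83
a_5 = 3: 977/318
a_6 = 5: 5140/1673

5140/1673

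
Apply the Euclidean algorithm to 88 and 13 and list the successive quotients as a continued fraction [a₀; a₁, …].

[6; 1, 3, 3]

88 ÷ 13 → quotient 6, remainder 10
13 ÷ 10 → quotient 1, remainder 3
10 ÷ 3 → quotient 3, remainder 1
3 ÷ 1 → quotient 3, remainder 0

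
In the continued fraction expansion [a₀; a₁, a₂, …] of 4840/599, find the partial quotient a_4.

2

⌊4840/599⌋ = 8, remainder 48
⌊599/48⌋ = 12, remainder 23
⌊48/23⌋ = 2, remainder 2
⌊23/2⌋ = 11, remainder 1
⌊2/1⌋ = 2, remainder 0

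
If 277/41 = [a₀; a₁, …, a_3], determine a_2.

Run the Euclidean algorithm, recording each quotient:
⌊277/41⌋ = 6, remainder 31
⌊41/31⌋ = 1, remainder 10
⌊31/10⌋ = 3, remainder 1

3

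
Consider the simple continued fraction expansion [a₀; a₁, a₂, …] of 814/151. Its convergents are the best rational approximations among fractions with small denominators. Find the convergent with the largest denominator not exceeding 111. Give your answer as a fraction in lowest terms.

345/64

a_0 = 5: 5/1  (≤ bound)
a_1 = 2: 11/2  (≤ bound)
a_2 = 1: 16/3  (≤ bound)
a_3 = 1: 27/5  (≤ bound)
a_4 = 3: 97/18  (≤ bound)
a_5 = 1: 124/23  (≤ bound)
a_6 = 2: 345/64  (≤ bound)
a_7 = 2: 814/151  (> 111, stop)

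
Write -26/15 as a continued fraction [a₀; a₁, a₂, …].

Repeatedly divide and take the remainder:
-26 ÷ 15 → quotient -2, remainder 4
15 ÷ 4 → quotient 3, remainder 3
4 ÷ 3 → quotient 1, remainder 1
3 ÷ 1 → quotient 3, remainder 0

[-2; 3, 1, 3]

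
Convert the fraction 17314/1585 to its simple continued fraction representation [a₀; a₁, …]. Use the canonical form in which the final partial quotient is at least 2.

Apply division with remainder until the remainder is 0:
⌊17314/1585⌋ = 10, remainder 1464
⌊1585/1464⌋ = 1, remainder 121
⌊1464/121⌋ = 12, remainder 12
⌊121/12⌋ = 10, remainder 1
⌊12/1⌋ = 12, remainder 0

[10; 1, 12, 10, 12]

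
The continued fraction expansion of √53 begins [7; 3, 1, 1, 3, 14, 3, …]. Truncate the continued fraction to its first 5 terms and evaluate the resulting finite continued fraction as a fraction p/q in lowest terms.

182/25

Use the convergent recurrence hₖ = aₖ·hₖ₋₁ + hₖ₋₂ (and likewise for the denominators kₖ):
a_0 = 7: 7/1
a_1 = 3: 22/3
a_2 = 1: 29/4
a_3 = 1: 51/7
a_4 = 3: 182/25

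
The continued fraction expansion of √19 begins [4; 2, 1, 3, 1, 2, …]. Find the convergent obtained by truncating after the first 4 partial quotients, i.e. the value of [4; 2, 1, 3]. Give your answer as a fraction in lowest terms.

Build up convergents one term at a time:
a_0 = 4: 4/1
a_1 = 2: 9/2
a_2 = 1: 13/3
a_3 = 3: 48/11

48/11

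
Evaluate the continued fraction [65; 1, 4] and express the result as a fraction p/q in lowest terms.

Starting at the tail and folding back:
Start with 4.
1 + 1/(4/1) = 1 + 1/4 = 5/4
65 + 1/(5/4) = 65 + 4/5 = 329/5

329/5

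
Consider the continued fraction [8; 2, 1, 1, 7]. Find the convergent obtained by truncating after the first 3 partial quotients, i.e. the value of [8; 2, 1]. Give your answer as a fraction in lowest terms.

Compute successive convergents:
a_0 = 8: 8/1
a_1 = 2: 17/2
a_2 = 1: 25/3

25/3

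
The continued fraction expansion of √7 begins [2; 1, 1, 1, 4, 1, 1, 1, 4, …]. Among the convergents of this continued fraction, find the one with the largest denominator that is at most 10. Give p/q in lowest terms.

a_0 = 2: 2/1  (≤ bound)
a_1 = 1: 3/1  (≤ bound)
a_2 = 1: 5/2  (≤ bound)
a_3 = 1: 8/3  (≤ bound)
a_4 = 4: 37/14  (> 10, stop)

8/3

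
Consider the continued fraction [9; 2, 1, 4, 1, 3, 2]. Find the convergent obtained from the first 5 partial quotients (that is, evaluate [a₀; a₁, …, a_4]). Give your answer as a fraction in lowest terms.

Work from the innermost term outward:
Start with 1.
4 + 1/(1/1) = 4 + 1/1 = 5/1
1 + 1/(5/1) = 1 + 1/5 = 6/5
2 + 1/(6/5) = 2 + 5/6 = 17/6
9 + 1/(17/6) = 9 + 6/17 = 159/17

159/17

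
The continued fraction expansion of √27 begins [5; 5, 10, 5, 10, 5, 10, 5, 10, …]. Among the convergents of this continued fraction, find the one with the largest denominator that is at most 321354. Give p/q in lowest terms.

List convergents until the denominator exceeds the bound:
a_0 = 5: 5/1  (≤ bound)
a_1 = 5: 26/5  (≤ bound)
a_2 = 10: 265/51  (≤ bound)
a_3 = 5: 1351/260  (≤ bound)
a_4 = 10: 13775/2651  (≤ bound)
a_5 = 5: 70226/13515  (≤ bound)
a_6 = 10: 716035/137801  (≤ bound)
a_7 = 5: 3650401/702520  (> 321354, stop)

716035/137801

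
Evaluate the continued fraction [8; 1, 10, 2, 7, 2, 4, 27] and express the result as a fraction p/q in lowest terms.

Compute successive convergents:
a_0 = 8: 8/1
a_1 = 1: 9/1
a_2 = 10: 98/11
a_3 = 2: 205/23
a_4 = 7: 1533/172
a_5 = 2: 3271/367
a_6 = 4: 14617/1640
a_7 = 27: 397930/44647

397930/44647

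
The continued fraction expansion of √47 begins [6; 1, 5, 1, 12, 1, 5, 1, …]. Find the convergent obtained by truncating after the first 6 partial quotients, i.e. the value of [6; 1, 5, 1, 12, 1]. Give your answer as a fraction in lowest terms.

Work from the innermost term outward:
Start with 1.
12 + 1/(1/1) = 12 + 1/1 = 13/1
1 + 1/(13/1) = 1 + 1/13 = 14/13
5 + 1/(14/13) = 5 + 13/14 = 83/14
1 + 1/(83/14) = 1 + 14/83 = 97/83
6 + 1/(97/83) = 6 + 83/97 = 665/97

665/97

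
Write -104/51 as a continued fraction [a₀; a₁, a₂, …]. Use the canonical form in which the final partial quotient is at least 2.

[-3; 1, 24, 2]

-104 = -3·51 + 49, so a_0 = -3
51 = 1·49 + 2, so a_1 = 1
49 = 24·2 + 1, so a_2 = 24
2 = 2·1 + 0, so a_3 = 2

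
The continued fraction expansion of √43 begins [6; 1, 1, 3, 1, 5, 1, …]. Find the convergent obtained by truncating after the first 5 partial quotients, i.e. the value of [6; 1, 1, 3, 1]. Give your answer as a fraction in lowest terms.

59/9

Build up convergents one term at a time:
a_0 = 6: 6/1
a_1 = 1: 7/1
a_2 = 1: 13/2
a_3 = 3: 46/7
a_4 = 1: 59/9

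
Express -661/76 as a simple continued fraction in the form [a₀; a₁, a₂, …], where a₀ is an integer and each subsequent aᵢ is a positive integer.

[-9; 3, 3, 3, 2]

Run the Euclidean algorithm, recording each quotient:
⌊-661/76⌋ = -9, remainder 23
⌊76/23⌋ = 3, remainder 7
⌊23/7⌋ = 3, remainder 2
⌊7/2⌋ = 3, remainder 1
⌊2/1⌋ = 2, remainder 0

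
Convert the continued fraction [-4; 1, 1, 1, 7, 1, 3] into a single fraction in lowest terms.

Compute successive convergents:
a_0 = -4: -4/1
a_1 = 1: -3/1
a_2 = 1: -7/2
a_3 = 1: -10/3
a_4 = 7: -77/23
a_5 = 1: -87/26
a_6 = 3: -338/101

-338/101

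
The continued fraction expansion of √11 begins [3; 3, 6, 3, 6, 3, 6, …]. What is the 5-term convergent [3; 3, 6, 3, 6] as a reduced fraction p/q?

1257/379

Use the convergent recurrence hₖ = aₖ·hₖ₋₁ + hₖ₋₂ (and likewise for the denominators kₖ):
a_0 = 3: 3/1
a_1 = 3: 10/3
a_2 = 6: 63/19
a_3 = 3: 199/60
a_4 = 6: 1257/379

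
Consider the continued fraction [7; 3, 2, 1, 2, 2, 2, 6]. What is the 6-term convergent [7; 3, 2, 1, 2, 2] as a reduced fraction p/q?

467/64

Starting at the tail and folding back:
Start with 2.
2 + 1/(2/1) = 2 + 1/2 = 5/2
1 + 1/(5/2) = 1 + 2/5 = 7/5
2 + 1/(7/5) = 2 + 5/7 = 19/7
3 + 1/(19/7) = 3 + 7/19 = 64/19
7 + 1/(64/19) = 7 + 19/64 = 467/64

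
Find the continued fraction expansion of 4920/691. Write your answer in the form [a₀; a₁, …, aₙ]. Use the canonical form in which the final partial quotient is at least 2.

4920 ÷ 691 → quotient 7, remainder 83
691 ÷ 83 → quotient 8, remainder 27
83 ÷ 27 → quotient 3, remainder 2
27 ÷ 2 → quotient 13, remainder 1
2 ÷ 1 → quotient 2, remainder 0

[7; 8, 3, 13, 2]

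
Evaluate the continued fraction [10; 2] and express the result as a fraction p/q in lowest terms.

21/2

Compute successive convergents:
a_0 = 10: 10/1
a_1 = 2: 21/2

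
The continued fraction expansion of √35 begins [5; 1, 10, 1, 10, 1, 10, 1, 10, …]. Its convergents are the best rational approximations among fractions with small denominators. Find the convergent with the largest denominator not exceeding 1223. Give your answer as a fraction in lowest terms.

List convergents until the denominator exceeds the bound:
a_0 = 5: 5/1  (≤ bound)
a_1 = 1: 6/1  (≤ bound)
a_2 = 10: 65/11  (≤ bound)
a_3 = 1: 71/12  (≤ bound)
a_4 = 10: 775/131  (≤ bound)
a_5 = 1: 846/143  (≤ bound)
a_6 = 10: 9235/1561  (> 1223, stop)

846/143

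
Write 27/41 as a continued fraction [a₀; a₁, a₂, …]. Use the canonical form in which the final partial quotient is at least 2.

Repeatedly divide and take the remainder:
27 ÷ 41 → quotient 0, remainder 27
41 ÷ 27 → quotient 1, remainder 14
27 ÷ 14 → quotient 1, remainder 13
14 ÷ 13 → quotient 1, remainder 1
13 ÷ 1 → quotient 13, remainder 0

[0; 1, 1, 1, 13]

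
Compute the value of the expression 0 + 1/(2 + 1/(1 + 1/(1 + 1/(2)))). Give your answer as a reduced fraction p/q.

5/13

Start with 2.
1 + 1/(2/1) = 1 + 1/2 = 3/2
1 + 1/(3/2) = 1 + 2/3 = 5/3
2 + 1/(5/3) = 2 + 3/5 = 13/5
0 + 1/(13/5) = 0 + 5/13 = 5/13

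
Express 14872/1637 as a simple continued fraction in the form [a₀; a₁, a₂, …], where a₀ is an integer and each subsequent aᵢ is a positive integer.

14872 ÷ 1637 → quotient 9, remainder 139
1637 ÷ 139 → quotient 11, remainder 108
139 ÷ 108 → quotient 1, remainder 31
108 ÷ 31 → quotient 3, remainder 15
31 ÷ 15 → quotient 2, remainder 1
15 ÷ 1 → quotient 15, remainder 0

[9; 11, 1, 3, 2, 15]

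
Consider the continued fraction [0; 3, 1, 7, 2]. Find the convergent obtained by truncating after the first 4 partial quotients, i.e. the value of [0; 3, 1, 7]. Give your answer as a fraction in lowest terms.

8/31

Start with 7.
1 + 1/(7/1) = 1 + 1/7 = 8/7
3 + 1/(8/7) = 3 + 7/8 = 31/8
0 + 1/(31/8) = 0 + 8/31 = 8/31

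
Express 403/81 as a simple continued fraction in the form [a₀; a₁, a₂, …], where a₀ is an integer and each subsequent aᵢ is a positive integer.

[4; 1, 39, 2]

⌊403/81⌋ = 4, remainder 79
⌊81/79⌋ = 1, remainder 2
⌊79/2⌋ = 39, remainder 1
⌊2/1⌋ = 2, remainder 0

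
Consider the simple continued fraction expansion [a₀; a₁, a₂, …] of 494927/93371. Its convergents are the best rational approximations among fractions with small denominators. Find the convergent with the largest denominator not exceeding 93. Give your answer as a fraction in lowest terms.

List convergents until the denominator exceeds the bound:
a_0 = 5: 5/1  (≤ bound)
a_1 = 3: 16/3  (≤ bound)
a_2 = 3: 53/10  (≤ bound)
a_3 = 15: 811/153  (> 93, stop)

53/10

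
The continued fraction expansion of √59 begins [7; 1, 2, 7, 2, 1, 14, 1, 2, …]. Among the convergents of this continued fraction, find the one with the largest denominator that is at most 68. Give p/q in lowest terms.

a_0 = 7: 7/1  (≤ bound)
a_1 = 1: 8/1  (≤ bound)
a_2 = 2: 23/3  (≤ bound)
a_3 = 7: 169/22  (≤ bound)
a_4 = 2: 361/47  (≤ bound)
a_5 = 1: 530/69  (> 68, stop)

361/47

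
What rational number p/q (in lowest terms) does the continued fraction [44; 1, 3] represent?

179/4

Start with 3.
1 + 1/(3/1) = 1 + 1/3 = 4/3
44 + 1/(4/3) = 44 + 3/4 = 179/4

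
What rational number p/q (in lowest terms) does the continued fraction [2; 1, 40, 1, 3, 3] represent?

Start with 3.
3 + 1/(3/1) = 3 + 1/3 = 10/3
1 + 1/(10/3) = 1 + 3/10 = 13/10
40 + 1/(13/10) = 40 + 10/13 = 530/13
1 + 1/(530/13) = 1 + 13/530 = 543/530
2 + 1/(543/530) = 2 + 530/543 = 1616/543

1616/543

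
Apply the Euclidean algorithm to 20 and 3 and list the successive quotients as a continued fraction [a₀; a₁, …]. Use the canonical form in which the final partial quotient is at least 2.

[6; 1, 2]

20 = 6·3 + 2, so a_0 = 6
3 = 1·2 + 1, so a_1 = 1
2 = 2·1 + 0, so a_2 = 2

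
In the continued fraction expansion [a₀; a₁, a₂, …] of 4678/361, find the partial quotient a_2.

4678 = 12·361 + 346, so a_0 = 12
361 = 1·346 + 15, so a_1 = 1
346 = 23·15 + 1, so a_2 = 23

23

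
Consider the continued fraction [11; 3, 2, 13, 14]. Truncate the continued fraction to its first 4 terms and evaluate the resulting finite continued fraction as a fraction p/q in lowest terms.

Start with 13.
2 + 1/(13/1) = 2 + 1/13 = 27/13
3 + 1/(27/13) = 3 + 13/27 = 94/27
11 + 1/(94/27) = 11 + 27/94 = 1061/94

1061/94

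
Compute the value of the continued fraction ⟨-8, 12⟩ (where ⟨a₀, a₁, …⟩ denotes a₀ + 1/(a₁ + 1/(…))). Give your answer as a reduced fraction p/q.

Start with 12.
-8 + 1/(12/1) = -8 + 1/12 = -95/12

-95/12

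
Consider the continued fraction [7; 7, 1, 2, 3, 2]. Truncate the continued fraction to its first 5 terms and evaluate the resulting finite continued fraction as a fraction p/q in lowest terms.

Compute successive convergents:
a_0 = 7: 7/1
a_1 = 7: 50/7
a_2 = 1: 57/8
a_3 = 2: 164/23
a_4 = 3: 549/77

549/77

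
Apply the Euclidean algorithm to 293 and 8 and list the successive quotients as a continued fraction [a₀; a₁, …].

Apply division with remainder until the remainder is 0:
293 = 36·8 + 5, so a_0 = 36
8 = 1·5 + 3, so a_1 = 1
5 = 1·3 + 2, so a_2 = 1
3 = 1·2 + 1, so a_3 = 1
2 = 2·1 + 0, so a_4 = 2

[36; 1, 1, 1, 2]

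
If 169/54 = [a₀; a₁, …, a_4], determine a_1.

7

Apply division with remainder until the remainder is 0:
169 = 3·54 + 7, so a_0 = 3
54 = 7·7 + 5, so a_1 = 7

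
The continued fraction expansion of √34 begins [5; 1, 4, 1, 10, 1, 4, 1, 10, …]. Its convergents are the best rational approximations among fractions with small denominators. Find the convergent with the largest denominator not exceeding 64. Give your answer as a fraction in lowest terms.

35/6

a_0 = 5: 5/1  (≤ bound)
a_1 = 1: 6/1  (≤ bound)
a_2 = 4: 29/5  (≤ bound)
a_3 = 1: 35/6  (≤ bound)
a_4 = 10: 379/65  (> 64, stop)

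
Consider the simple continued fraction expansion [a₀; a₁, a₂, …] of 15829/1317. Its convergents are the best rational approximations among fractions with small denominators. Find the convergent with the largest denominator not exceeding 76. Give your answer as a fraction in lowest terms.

a_0 = 12: 12/1  (≤ bound)
a_1 = 52: 625/52  (≤ bound)
a_2 = 1: 637/53  (≤ bound)
a_3 = 2: 1899/158  (> 76, stop)

637/53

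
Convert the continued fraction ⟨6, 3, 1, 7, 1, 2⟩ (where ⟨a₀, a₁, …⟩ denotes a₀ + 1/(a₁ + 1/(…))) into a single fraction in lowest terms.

Work from the innermost term outward:
Start with 2.
1 + 1/(2/1) = 1 + 1/2 = 3/2
7 + 1/(3/2) = 7 + 2/3 = 23/3
1 + 1/(23/3) = 1 + 3/23 = 26/23
3 + 1/(26/23) = 3 + 23/26 = 101/26
6 + 1/(101/26) = 6 + 26/101 = 632/101

632/101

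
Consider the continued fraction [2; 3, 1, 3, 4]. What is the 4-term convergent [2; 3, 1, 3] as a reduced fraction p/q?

34/15

a_0 = 2: 2/1
a_1 = 3: 7/3
a_2 = 1: 9/4
a_3 = 3: 34/15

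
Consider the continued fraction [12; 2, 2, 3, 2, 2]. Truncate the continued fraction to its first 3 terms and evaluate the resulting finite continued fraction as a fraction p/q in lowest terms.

62/5

Start with 2.
2 + 1/(2/1) = 2 + 1/2 = 5/2
12 + 1/(5/2) = 12 + 2/5 = 62/5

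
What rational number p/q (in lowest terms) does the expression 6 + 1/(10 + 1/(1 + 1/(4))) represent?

Start with 4.
1 + 1/(4/1) = 1 + 1/4 = 5/4
10 + 1/(5/4) = 10 + 4/5 = 54/5
6 + 1/(54/5) = 6 + 5/54 = 329/54

329/54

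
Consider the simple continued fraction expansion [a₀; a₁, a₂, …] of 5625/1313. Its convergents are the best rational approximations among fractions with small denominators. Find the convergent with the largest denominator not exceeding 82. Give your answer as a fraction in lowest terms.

a_0 = 4: 4/1  (≤ bound)
a_1 = 3: 13/3  (≤ bound)
a_2 = 1: 17/4  (≤ bound)
a_3 = 1: 30/7  (≤ bound)
a_4 = 11: 347/81  (≤ bound)
a_5 = 1: 377/88  (> 82, stop)

347/81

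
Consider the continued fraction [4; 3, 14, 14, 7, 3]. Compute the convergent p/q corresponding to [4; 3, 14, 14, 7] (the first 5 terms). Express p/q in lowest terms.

18505/4278

Start with 7.
14 + 1/(7/1) = 14 + 1/7 = 99/7
14 + 1/(99/7) = 14 + 7/99 = 1393/99
3 + 1/(1393/99) = 3 + 99/1393 = 4278/1393
4 + 1/(4278/1393) = 4 + 1393/4278 = 18505/4278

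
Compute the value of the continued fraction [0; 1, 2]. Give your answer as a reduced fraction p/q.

2/3

a_0 = 0: 0/1
a_1 = 1: 1/1
a_2 = 2: 2/3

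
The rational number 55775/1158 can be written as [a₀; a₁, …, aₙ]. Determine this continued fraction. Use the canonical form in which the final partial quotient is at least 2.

⌊55775/1158⌋ = 48, remainder 191
⌊1158/191⌋ = 6, remainder 12
⌊191/12⌋ = 15, remainder 11
⌊12/11⌋ = 1, remainder 1
⌊11/1⌋ = 11, remainder 0

[48; 6, 15, 1, 11]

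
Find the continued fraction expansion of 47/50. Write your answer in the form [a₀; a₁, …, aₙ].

47 ÷ 50 → quotient 0, remainder 47
50 ÷ 47 → quotient 1, remainder 3
47 ÷ 3 → quotient 15, remainder 2
3 ÷ 2 → quotient 1, remainder 1
2 ÷ 1 → quotient 2, remainder 0

[0; 1, 15, 1, 2]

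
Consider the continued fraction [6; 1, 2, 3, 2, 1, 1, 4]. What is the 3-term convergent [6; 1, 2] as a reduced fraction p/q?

20/3

a_0 = 6: 6/1
a_1 = 1: 7/1
a_2 = 2: 20/3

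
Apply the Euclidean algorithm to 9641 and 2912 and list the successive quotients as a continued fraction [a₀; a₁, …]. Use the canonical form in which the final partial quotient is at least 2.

9641 ÷ 2912 → quotient 3, remainder 905
2912 ÷ 905 → quotient 3, remainder 197
905 ÷ 197 → quotient 4, remainder 117
197 ÷ 117 → quotient 1, remainder 80
117 ÷ 80 → quotient 1, remainder 37
80 ÷ 37 → quotient 2, remainder 6
37 ÷ 6 → quotient 6, remainder 1
6 ÷ 1 → quotient 6, remainder 0

[3; 3, 4, 1, 1, 2, 6, 6]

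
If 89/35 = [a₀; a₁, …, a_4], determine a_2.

1

Repeatedly divide and take the remainder:
89 = 2·35 + 19, so a_0 = 2
35 = 1·19 + 16, so a_1 = 1
19 = 1·16 + 3, so a_2 = 1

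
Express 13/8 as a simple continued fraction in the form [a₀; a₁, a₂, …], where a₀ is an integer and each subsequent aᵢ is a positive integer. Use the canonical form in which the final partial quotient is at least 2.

13 = 1·8 + 5, so a_0 = 1
8 = 1·5 + 3, so a_1 = 1
5 = 1·3 + 2, so a_2 = 1
3 = 1·2 + 1, so a_3 = 1
2 = 2·1 + 0, so a_4 = 2

[1; 1, 1, 1, 2]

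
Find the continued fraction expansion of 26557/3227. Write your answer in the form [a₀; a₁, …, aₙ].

[8; 4, 2, 1, 4, 2, 11, 2]

26557 = 8·3227 + 741, so a_0 = 8
3227 = 4·741 + 263, so a_1 = 4
741 = 2·263 + 215, so a_2 = 2
263 = 1·215 + 48, so a_3 = 1
215 = 4·48 + 23, so a_4 = 4
48 = 2·23 + 2, so a_5 = 2
23 = 11·2 + 1, so a_6 = 11
2 = 2·1 + 0, so a_7 = 2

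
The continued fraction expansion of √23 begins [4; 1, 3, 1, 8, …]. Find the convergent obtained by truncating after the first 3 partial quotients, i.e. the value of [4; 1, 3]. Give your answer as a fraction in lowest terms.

19/4

Build up convergents one term at a time:
a_0 = 4: 4/1
a_1 = 1: 5/1
a_2 = 3: 19/4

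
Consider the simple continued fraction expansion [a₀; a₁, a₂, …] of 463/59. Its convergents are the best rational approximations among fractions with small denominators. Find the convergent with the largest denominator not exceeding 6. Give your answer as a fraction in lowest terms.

47/6

List convergents until the denominator exceeds the bound:
a_0 = 7: 7/1  (≤ bound)
a_1 = 1: 8/1  (≤ bound)
a_2 = 5: 47/6  (≤ bound)
a_3 = 1: 55/7  (> 6, stop)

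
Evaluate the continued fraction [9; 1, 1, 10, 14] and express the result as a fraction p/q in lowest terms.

a_0 = 9: 9/1
a_1 = 1: 10/1
a_2 = 1: 19/2
a_3 = 10: 200/21
a_4 = 14: 2819/296

2819/296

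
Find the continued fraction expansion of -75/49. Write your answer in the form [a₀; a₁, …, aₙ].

Apply division with remainder until the remainder is 0:
-75 ÷ 49 → quotient -2, remainder 23
49 ÷ 23 → quotient 2, remainder 3
23 ÷ 3 → quotient 7, remainder 2
3 ÷ 2 → quotient 1, remainder 1
2 ÷ 1 → quotient 2, remainder 0

[-2; 2, 7, 1, 2]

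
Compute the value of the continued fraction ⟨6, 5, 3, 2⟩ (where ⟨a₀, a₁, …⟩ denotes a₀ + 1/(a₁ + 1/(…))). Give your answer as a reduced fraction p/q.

229/37

Collapse the nested fraction from the inside out:
Start with 2.
3 + 1/(2/1) = 3 + 1/2 = 7/2
5 + 1/(7/2) = 5 + 2/7 = 37/7
6 + 1/(37/7) = 6 + 7/37 = 229/37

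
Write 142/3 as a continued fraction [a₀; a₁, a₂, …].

Repeatedly divide and take the remainder:
142 ÷ 3 → quotient 47, remainder 1
3 ÷ 1 → quotient 3, remainder 0

[47; 3]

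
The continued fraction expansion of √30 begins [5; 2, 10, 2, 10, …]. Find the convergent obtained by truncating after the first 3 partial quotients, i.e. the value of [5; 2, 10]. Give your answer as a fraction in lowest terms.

Use the convergent recurrence hₖ = aₖ·hₖ₋₁ + hₖ₋₂ (and likewise for the denominators kₖ):
a_0 = 5: 5/1
a_1 = 2: 11/2
a_2 = 10: 115/21

115/21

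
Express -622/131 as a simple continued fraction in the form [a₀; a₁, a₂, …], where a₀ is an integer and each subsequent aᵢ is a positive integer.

[-5; 3, 1, 32]

Apply division with remainder until the remainder is 0:
-622 ÷ 131 → quotient -5, remainder 33
131 ÷ 33 → quotient 3, remainder 32
33 ÷ 32 → quotient 1, remainder 1
32 ÷ 1 → quotient 32, remainder 0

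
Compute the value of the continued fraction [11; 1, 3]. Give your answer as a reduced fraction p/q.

Starting at the tail and folding back:
Start with 3.
1 + 1/(3/1) = 1 + 1/3 = 4/3
11 + 1/(4/3) = 11 + 3/4 = 47/4

47/4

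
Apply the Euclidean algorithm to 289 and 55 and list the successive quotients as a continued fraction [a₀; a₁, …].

289 = 5·55 + 14, so a_0 = 5
55 = 3·14 + 13, so a_1 = 3
14 = 1·13 + 1, so a_2 = 1
13 = 13·1 + 0, so a_3 = 13

[5; 3, 1, 13]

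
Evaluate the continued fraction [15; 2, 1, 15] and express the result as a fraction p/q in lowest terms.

Start with 15.
1 + 1/(15/1) = 1 + 1/15 = 16/15
2 + 1/(16/15) = 2 + 15/16 = 47/16
15 + 1/(47/16) = 15 + 16/47 = 721/47

721/47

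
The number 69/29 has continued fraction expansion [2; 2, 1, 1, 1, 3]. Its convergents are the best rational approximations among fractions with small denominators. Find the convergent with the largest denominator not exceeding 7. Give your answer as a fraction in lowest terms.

a_0 = 2: 2/1  (≤ bound)
a_1 = 2: 5/2  (≤ bound)
a_2 = 1: 7/3  (≤ bound)
a_3 = 1: 12/5  (≤ bound)
a_4 = 1: 19/8  (> 7, stop)

12/5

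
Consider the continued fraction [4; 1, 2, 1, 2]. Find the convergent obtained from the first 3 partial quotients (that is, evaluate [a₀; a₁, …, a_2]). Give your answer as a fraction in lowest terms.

Start with 2.
1 + 1/(2/1) = 1 + 1/2 = 3/2
4 + 1/(3/2) = 4 + 2/3 = 14/3

14/3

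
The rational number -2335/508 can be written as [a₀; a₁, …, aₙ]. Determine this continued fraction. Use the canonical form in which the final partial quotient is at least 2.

[-5; 2, 2, 10, 1, 8]

Repeatedly divide and take the remainder:
-2335 ÷ 508 → quotient -5, remainder 205
508 ÷ 205 → quotient 2, remainder 98
205 ÷ 98 → quotient 2, remainder 9
98 ÷ 9 → quotient 10, remainder 8
9 ÷ 8 → quotient 1, remainder 1
8 ÷ 1 → quotient 8, remainder 0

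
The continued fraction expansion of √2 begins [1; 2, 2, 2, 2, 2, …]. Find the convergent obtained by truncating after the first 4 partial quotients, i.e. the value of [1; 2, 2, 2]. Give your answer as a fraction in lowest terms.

17/12

Compute successive convergents:
a_0 = 1: 1/1
a_1 = 2: 3/2
a_2 = 2: 7/5
a_3 = 2: 17/12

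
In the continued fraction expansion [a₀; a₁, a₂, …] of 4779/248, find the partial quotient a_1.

⌊4779/248⌋ = 19, remainder 67
⌊248/67⌋ = 3, remainder 47

3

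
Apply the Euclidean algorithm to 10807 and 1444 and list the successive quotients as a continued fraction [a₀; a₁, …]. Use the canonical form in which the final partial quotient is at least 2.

10807 ÷ 1444 → quotient 7, remainder 699
1444 ÷ 699 → quotient 2, remainder 46
699 ÷ 46 → quotient 15, remainder 9
46 ÷ 9 → quotient 5, remainder 1
9 ÷ 1 → quotient 9, remainder 0

[7; 2, 15, 5, 9]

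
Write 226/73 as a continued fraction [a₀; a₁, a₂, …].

226 = 3·73 + 7, so a_0 = 3
73 = 10·7 + 3, so a_1 = 10
7 = 2·3 + 1, so a_2 = 2
3 = 3·1 + 0, so a_3 = 3

[3; 10, 2, 3]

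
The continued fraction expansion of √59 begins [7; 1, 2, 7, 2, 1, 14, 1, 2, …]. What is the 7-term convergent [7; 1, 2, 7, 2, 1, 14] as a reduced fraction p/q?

7781/1013

Start with 14.
1 + 1/(14/1) = 1 + 1/14 = 15/14
2 + 1/(15/14) = 2 + 14/15 = 44/15
7 + 1/(44/15) = 7 + 15/44 = 323/44
2 + 1/(323/44) = 2 + 44/323 = 690/323
1 + 1/(690/323) = 1 + 323/690 = 1013/690
7 + 1/(1013/690) = 7 + 690/1013 = 7781/1013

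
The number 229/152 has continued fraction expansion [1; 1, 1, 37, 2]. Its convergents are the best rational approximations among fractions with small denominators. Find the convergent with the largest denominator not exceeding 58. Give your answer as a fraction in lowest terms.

3/2

a_0 = 1: 1/1  (≤ bound)
a_1 = 1: 2/1  (≤ bound)
a_2 = 1: 3/2  (≤ bound)
a_3 = 37: 113/75  (> 58, stop)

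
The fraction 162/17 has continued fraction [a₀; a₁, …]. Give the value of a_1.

1

162 = 9·17 + 9, so a_0 = 9
17 = 1·9 + 8, so a_1 = 1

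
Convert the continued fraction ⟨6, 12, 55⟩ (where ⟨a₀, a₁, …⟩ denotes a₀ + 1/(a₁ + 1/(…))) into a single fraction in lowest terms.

Start with 55.
12 + 1/(55/1) = 12 + 1/55 = 661/55
6 + 1/(661/55) = 6 + 55/661 = 4021/661

4021/661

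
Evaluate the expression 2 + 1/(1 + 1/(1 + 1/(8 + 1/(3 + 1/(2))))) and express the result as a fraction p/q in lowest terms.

311/123

Start with 2.
3 + 1/(2/1) = 3 + 1/2 = 7/2
8 + 1/(7/2) = 8 + 2/7 = 58/7
1 + 1/(58/7) = 1 + 7/58 = 65/58
1 + 1/(65/58) = 1 + 58/65 = 123/65
2 + 1/(123/65) = 2 + 65/123 = 311/123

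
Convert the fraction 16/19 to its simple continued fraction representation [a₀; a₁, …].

Repeatedly divide and take the remainder:
⌊16/19⌋ = 0, remainder 16
⌊19/16⌋ = 1, remainder 3
⌊16/3⌋ = 5, remainder 1
⌊3/1⌋ = 3, remainder 0

[0; 1, 5, 3]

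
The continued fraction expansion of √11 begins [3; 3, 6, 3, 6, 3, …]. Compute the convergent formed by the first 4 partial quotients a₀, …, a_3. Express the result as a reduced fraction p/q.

199/60

a_0 = 3: 3/1
a_1 = 3: 10/3
a_2 = 6: 63/19
a_3 = 3: 199/60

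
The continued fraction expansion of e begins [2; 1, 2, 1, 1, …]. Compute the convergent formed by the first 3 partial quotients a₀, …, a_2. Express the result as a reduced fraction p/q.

Starting at the tail and folding back:
Start with 2.
1 + 1/(2/1) = 1 + 1/2 = 3/2
2 + 1/(3/2) = 2 + 2/3 = 8/3

8/3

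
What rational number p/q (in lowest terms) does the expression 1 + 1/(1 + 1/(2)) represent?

5/3

Start with 2.
1 + 1/(2/1) = 1 + 1/2 = 3/2
1 + 1/(3/2) = 1 + 2/3 = 5/3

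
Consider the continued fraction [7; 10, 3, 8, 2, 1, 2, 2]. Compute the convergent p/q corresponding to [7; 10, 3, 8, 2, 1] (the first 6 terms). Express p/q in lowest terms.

Start with 1.
2 + 1/(1/1) = 2 + 1/1 = 3/1
8 + 1/(3/1) = 8 + 1/3 = 25/3
3 + 1/(25/3) = 3 + 3/25 = 78/25
10 + 1/(78/25) = 10 + 25/78 = 805/78
7 + 1/(805/78) = 7 + 78/805 = 5713/805

5713/805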